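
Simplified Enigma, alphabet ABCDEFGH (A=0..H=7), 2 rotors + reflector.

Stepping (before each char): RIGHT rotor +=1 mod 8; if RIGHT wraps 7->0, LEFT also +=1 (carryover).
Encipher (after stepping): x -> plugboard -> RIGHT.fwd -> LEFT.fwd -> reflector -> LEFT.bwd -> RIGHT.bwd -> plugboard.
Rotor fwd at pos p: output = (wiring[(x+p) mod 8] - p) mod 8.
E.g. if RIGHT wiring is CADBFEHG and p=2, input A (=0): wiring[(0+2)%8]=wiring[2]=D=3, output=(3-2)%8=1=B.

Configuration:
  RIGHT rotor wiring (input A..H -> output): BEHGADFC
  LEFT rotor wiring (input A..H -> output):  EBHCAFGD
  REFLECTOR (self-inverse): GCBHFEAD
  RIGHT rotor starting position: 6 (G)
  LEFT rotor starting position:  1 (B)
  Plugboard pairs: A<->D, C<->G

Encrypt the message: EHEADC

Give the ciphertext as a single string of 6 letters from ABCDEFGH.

Char 1 ('E'): step: R->7, L=1; E->plug->E->R->H->L->D->refl->H->L'->D->R'->A->plug->D
Char 2 ('H'): step: R->0, L->2 (L advanced); H->plug->H->R->C->L->G->refl->A->L'->B->R'->A->plug->D
Char 3 ('E'): step: R->1, L=2; E->plug->E->R->C->L->G->refl->A->L'->B->R'->G->plug->C
Char 4 ('A'): step: R->2, L=2; A->plug->D->R->B->L->A->refl->G->L'->C->R'->H->plug->H
Char 5 ('D'): step: R->3, L=2; D->plug->A->R->D->L->D->refl->H->L'->H->R'->E->plug->E
Char 6 ('C'): step: R->4, L=2; C->plug->G->R->D->L->D->refl->H->L'->H->R'->B->plug->B

Answer: DDCHEB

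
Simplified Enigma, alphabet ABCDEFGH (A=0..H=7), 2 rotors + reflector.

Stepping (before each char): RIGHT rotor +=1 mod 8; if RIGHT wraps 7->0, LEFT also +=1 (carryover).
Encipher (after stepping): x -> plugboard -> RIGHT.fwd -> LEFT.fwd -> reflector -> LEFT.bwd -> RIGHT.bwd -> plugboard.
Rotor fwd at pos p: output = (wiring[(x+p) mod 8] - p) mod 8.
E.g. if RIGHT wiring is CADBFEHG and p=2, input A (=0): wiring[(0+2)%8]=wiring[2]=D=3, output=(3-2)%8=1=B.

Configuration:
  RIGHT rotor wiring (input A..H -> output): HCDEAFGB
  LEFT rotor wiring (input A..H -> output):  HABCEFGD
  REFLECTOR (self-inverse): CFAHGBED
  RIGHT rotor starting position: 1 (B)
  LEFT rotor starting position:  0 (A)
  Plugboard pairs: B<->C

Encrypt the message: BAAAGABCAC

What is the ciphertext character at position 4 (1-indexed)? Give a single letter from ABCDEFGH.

Char 1 ('B'): step: R->2, L=0; B->plug->C->R->G->L->G->refl->E->L'->E->R'->E->plug->E
Char 2 ('A'): step: R->3, L=0; A->plug->A->R->B->L->A->refl->C->L'->D->R'->D->plug->D
Char 3 ('A'): step: R->4, L=0; A->plug->A->R->E->L->E->refl->G->L'->G->R'->F->plug->F
Char 4 ('A'): step: R->5, L=0; A->plug->A->R->A->L->H->refl->D->L'->H->R'->G->plug->G

G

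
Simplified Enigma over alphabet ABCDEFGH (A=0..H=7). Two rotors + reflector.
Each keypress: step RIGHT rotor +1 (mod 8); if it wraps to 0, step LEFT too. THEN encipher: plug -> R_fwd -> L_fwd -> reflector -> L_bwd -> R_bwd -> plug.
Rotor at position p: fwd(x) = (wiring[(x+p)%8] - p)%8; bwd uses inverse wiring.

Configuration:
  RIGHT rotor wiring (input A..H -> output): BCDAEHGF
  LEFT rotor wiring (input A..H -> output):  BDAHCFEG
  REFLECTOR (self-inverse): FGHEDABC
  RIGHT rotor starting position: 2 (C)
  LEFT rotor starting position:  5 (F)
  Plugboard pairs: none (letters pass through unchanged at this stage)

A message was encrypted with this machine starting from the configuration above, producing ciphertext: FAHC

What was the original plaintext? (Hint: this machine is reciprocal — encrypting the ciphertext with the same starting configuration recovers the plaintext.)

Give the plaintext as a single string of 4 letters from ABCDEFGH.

Char 1 ('F'): step: R->3, L=5; F->plug->F->R->G->L->C->refl->H->L'->B->R'->B->plug->B
Char 2 ('A'): step: R->4, L=5; A->plug->A->R->A->L->A->refl->F->L'->H->R'->G->plug->G
Char 3 ('H'): step: R->5, L=5; H->plug->H->R->H->L->F->refl->A->L'->A->R'->C->plug->C
Char 4 ('C'): step: R->6, L=5; C->plug->C->R->D->L->E->refl->D->L'->F->R'->E->plug->E

Answer: BGCE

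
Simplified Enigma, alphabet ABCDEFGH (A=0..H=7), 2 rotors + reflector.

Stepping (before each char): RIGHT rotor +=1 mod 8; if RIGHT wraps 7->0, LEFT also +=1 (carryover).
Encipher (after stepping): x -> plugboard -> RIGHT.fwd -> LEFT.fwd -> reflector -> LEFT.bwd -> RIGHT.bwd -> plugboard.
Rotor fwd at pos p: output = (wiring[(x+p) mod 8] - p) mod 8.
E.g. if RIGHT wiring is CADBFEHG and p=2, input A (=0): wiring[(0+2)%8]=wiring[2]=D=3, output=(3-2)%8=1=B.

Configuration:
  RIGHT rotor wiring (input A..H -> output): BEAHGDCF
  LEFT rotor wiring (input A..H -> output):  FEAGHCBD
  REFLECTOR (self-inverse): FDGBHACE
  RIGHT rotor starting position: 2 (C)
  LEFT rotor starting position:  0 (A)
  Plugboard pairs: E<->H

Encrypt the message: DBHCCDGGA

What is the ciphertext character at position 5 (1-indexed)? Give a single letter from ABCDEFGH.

Char 1 ('D'): step: R->3, L=0; D->plug->D->R->H->L->D->refl->B->L'->G->R'->F->plug->F
Char 2 ('B'): step: R->4, L=0; B->plug->B->R->H->L->D->refl->B->L'->G->R'->C->plug->C
Char 3 ('H'): step: R->5, L=0; H->plug->E->R->H->L->D->refl->B->L'->G->R'->A->plug->A
Char 4 ('C'): step: R->6, L=0; C->plug->C->R->D->L->G->refl->C->L'->F->R'->H->plug->E
Char 5 ('C'): step: R->7, L=0; C->plug->C->R->F->L->C->refl->G->L'->D->R'->H->plug->E

E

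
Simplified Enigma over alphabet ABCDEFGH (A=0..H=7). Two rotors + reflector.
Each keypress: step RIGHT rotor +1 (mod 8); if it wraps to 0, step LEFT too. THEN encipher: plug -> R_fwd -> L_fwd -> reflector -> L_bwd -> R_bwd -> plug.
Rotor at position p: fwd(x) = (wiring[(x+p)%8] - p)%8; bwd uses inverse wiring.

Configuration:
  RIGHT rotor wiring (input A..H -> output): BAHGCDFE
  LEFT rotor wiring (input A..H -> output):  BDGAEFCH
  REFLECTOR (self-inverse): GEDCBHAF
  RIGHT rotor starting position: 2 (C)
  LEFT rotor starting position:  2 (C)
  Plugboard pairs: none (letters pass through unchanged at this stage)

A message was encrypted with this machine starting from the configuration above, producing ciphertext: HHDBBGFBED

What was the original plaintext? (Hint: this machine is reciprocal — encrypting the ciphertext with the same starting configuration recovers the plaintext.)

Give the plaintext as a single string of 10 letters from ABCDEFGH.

Char 1 ('H'): step: R->3, L=2; H->plug->H->R->E->L->A->refl->G->L'->B->R'->E->plug->E
Char 2 ('H'): step: R->4, L=2; H->plug->H->R->C->L->C->refl->D->L'->D->R'->G->plug->G
Char 3 ('D'): step: R->5, L=2; D->plug->D->R->E->L->A->refl->G->L'->B->R'->G->plug->G
Char 4 ('B'): step: R->6, L=2; B->plug->B->R->G->L->H->refl->F->L'->F->R'->H->plug->H
Char 5 ('B'): step: R->7, L=2; B->plug->B->R->C->L->C->refl->D->L'->D->R'->F->plug->F
Char 6 ('G'): step: R->0, L->3 (L advanced); G->plug->G->R->F->L->G->refl->A->L'->G->R'->D->plug->D
Char 7 ('F'): step: R->1, L=3; F->plug->F->R->E->L->E->refl->B->L'->B->R'->D->plug->D
Char 8 ('B'): step: R->2, L=3; B->plug->B->R->E->L->E->refl->B->L'->B->R'->D->plug->D
Char 9 ('E'): step: R->3, L=3; E->plug->E->R->B->L->B->refl->E->L'->E->R'->H->plug->H
Char 10 ('D'): step: R->4, L=3; D->plug->D->R->A->L->F->refl->H->L'->D->R'->G->plug->G

Answer: EGGHFDDDHG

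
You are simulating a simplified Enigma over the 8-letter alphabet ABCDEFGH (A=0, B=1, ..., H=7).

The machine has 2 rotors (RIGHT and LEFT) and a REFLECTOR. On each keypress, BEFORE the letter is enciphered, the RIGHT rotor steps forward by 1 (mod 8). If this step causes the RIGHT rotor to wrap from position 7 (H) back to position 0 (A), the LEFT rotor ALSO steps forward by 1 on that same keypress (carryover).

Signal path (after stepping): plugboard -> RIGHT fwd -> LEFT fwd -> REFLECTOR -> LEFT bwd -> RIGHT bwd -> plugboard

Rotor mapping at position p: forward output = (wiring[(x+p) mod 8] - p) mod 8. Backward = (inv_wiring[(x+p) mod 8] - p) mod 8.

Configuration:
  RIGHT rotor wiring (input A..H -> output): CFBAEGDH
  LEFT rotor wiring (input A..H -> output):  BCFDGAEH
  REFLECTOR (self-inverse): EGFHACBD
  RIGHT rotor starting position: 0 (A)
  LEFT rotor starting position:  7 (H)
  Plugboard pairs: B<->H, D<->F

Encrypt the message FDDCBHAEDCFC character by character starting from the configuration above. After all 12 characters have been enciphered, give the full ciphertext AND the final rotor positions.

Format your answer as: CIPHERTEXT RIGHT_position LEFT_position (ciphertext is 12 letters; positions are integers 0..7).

Char 1 ('F'): step: R->1, L=7; F->plug->D->R->D->L->G->refl->B->L'->G->R'->G->plug->G
Char 2 ('D'): step: R->2, L=7; D->plug->F->R->F->L->H->refl->D->L'->C->R'->C->plug->C
Char 3 ('D'): step: R->3, L=7; D->plug->F->R->H->L->F->refl->C->L'->B->R'->B->plug->H
Char 4 ('C'): step: R->4, L=7; C->plug->C->R->H->L->F->refl->C->L'->B->R'->F->plug->D
Char 5 ('B'): step: R->5, L=7; B->plug->H->R->H->L->F->refl->C->L'->B->R'->A->plug->A
Char 6 ('H'): step: R->6, L=7; H->plug->B->R->B->L->C->refl->F->L'->H->R'->D->plug->F
Char 7 ('A'): step: R->7, L=7; A->plug->A->R->A->L->A->refl->E->L'->E->R'->H->plug->B
Char 8 ('E'): step: R->0, L->0 (L advanced); E->plug->E->R->E->L->G->refl->B->L'->A->R'->D->plug->F
Char 9 ('D'): step: R->1, L=0; D->plug->F->R->C->L->F->refl->C->L'->B->R'->H->plug->B
Char 10 ('C'): step: R->2, L=0; C->plug->C->R->C->L->F->refl->C->L'->B->R'->E->plug->E
Char 11 ('F'): step: R->3, L=0; F->plug->D->R->A->L->B->refl->G->L'->E->R'->E->plug->E
Char 12 ('C'): step: R->4, L=0; C->plug->C->R->H->L->H->refl->D->L'->D->R'->D->plug->F
Final: ciphertext=GCHDAFBFBEEF, RIGHT=4, LEFT=0

Answer: GCHDAFBFBEEF 4 0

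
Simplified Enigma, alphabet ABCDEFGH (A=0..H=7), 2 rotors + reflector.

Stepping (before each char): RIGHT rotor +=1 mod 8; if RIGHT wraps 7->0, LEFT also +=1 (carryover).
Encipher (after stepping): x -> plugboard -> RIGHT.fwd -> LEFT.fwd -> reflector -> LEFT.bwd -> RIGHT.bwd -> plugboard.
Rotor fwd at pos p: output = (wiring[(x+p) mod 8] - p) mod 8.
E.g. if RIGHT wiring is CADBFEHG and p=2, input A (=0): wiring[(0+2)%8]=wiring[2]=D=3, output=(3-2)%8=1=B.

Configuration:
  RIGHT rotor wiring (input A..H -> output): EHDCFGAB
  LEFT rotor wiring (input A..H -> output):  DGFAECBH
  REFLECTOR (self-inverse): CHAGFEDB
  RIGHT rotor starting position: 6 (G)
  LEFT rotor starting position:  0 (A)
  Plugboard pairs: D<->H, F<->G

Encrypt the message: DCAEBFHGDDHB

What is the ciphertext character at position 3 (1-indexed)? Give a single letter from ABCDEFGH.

Char 1 ('D'): step: R->7, L=0; D->plug->H->R->B->L->G->refl->D->L'->A->R'->C->plug->C
Char 2 ('C'): step: R->0, L->1 (L advanced); C->plug->C->R->D->L->D->refl->G->L'->G->R'->F->plug->G
Char 3 ('A'): step: R->1, L=1; A->plug->A->R->G->L->G->refl->D->L'->D->R'->H->plug->D

D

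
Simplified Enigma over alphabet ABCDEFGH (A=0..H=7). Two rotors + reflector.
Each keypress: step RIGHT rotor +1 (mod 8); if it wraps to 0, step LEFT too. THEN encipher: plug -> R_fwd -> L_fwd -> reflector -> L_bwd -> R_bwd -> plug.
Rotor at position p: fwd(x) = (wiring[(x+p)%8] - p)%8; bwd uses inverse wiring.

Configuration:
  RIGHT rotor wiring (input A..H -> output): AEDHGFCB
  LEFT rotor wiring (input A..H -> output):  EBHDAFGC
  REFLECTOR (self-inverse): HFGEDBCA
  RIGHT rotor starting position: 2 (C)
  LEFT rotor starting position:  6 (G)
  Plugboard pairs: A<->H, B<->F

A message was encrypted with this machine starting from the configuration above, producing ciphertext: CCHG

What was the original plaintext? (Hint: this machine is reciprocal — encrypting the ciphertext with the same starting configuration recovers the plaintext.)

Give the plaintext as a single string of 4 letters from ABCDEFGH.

Char 1 ('C'): step: R->3, L=6; C->plug->C->R->C->L->G->refl->C->L'->G->R'->E->plug->E
Char 2 ('C'): step: R->4, L=6; C->plug->C->R->G->L->C->refl->G->L'->C->R'->A->plug->H
Char 3 ('H'): step: R->5, L=6; H->plug->A->R->A->L->A->refl->H->L'->H->R'->E->plug->E
Char 4 ('G'): step: R->6, L=6; G->plug->G->R->A->L->A->refl->H->L'->H->R'->H->plug->A

Answer: EHEA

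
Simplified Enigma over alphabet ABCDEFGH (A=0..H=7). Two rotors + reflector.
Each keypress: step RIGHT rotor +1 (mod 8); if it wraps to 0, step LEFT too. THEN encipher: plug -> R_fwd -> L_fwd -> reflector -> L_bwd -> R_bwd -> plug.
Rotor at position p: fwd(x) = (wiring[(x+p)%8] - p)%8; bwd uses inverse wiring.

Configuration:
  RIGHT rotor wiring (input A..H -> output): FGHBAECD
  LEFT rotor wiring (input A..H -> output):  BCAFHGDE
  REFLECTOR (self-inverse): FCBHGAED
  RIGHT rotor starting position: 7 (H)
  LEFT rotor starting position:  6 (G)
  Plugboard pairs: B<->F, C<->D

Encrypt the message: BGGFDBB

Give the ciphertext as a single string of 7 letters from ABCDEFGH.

Char 1 ('B'): step: R->0, L->7 (L advanced); B->plug->F->R->E->L->G->refl->E->L'->H->R'->C->plug->D
Char 2 ('G'): step: R->1, L=7; G->plug->G->R->C->L->D->refl->H->L'->G->R'->B->plug->F
Char 3 ('G'): step: R->2, L=7; G->plug->G->R->D->L->B->refl->C->L'->B->R'->F->plug->B
Char 4 ('F'): step: R->3, L=7; F->plug->B->R->F->L->A->refl->F->L'->A->R'->E->plug->E
Char 5 ('D'): step: R->4, L=7; D->plug->C->R->G->L->H->refl->D->L'->C->R'->F->plug->B
Char 6 ('B'): step: R->5, L=7; B->plug->F->R->C->L->D->refl->H->L'->G->R'->C->plug->D
Char 7 ('B'): step: R->6, L=7; B->plug->F->R->D->L->B->refl->C->L'->B->R'->E->plug->E

Answer: DFBEBDE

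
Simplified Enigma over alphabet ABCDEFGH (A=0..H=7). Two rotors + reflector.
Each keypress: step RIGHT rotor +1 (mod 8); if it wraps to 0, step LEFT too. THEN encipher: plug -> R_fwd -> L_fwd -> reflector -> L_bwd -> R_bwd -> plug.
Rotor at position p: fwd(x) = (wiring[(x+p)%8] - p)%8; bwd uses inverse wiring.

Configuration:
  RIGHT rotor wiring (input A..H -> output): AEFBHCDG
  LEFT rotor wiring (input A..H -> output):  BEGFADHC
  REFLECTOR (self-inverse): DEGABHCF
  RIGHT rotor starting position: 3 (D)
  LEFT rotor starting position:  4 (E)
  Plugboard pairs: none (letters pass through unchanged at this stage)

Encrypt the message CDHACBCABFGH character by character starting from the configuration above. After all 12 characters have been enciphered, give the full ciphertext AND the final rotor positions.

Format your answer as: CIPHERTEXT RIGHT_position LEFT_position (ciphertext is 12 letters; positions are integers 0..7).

Answer: FBGFGFACCCBE 7 5

Derivation:
Char 1 ('C'): step: R->4, L=4; C->plug->C->R->H->L->B->refl->E->L'->A->R'->F->plug->F
Char 2 ('D'): step: R->5, L=4; D->plug->D->R->D->L->G->refl->C->L'->G->R'->B->plug->B
Char 3 ('H'): step: R->6, L=4; H->plug->H->R->E->L->F->refl->H->L'->B->R'->G->plug->G
Char 4 ('A'): step: R->7, L=4; A->plug->A->R->H->L->B->refl->E->L'->A->R'->F->plug->F
Char 5 ('C'): step: R->0, L->5 (L advanced); C->plug->C->R->F->L->B->refl->E->L'->D->R'->G->plug->G
Char 6 ('B'): step: R->1, L=5; B->plug->B->R->E->L->H->refl->F->L'->C->R'->F->plug->F
Char 7 ('C'): step: R->2, L=5; C->plug->C->R->F->L->B->refl->E->L'->D->R'->A->plug->A
Char 8 ('A'): step: R->3, L=5; A->plug->A->R->G->L->A->refl->D->L'->H->R'->C->plug->C
Char 9 ('B'): step: R->4, L=5; B->plug->B->R->G->L->A->refl->D->L'->H->R'->C->plug->C
Char 10 ('F'): step: R->5, L=5; F->plug->F->R->A->L->G->refl->C->L'->B->R'->C->plug->C
Char 11 ('G'): step: R->6, L=5; G->plug->G->R->B->L->C->refl->G->L'->A->R'->B->plug->B
Char 12 ('H'): step: R->7, L=5; H->plug->H->R->E->L->H->refl->F->L'->C->R'->E->plug->E
Final: ciphertext=FBGFGFACCCBE, RIGHT=7, LEFT=5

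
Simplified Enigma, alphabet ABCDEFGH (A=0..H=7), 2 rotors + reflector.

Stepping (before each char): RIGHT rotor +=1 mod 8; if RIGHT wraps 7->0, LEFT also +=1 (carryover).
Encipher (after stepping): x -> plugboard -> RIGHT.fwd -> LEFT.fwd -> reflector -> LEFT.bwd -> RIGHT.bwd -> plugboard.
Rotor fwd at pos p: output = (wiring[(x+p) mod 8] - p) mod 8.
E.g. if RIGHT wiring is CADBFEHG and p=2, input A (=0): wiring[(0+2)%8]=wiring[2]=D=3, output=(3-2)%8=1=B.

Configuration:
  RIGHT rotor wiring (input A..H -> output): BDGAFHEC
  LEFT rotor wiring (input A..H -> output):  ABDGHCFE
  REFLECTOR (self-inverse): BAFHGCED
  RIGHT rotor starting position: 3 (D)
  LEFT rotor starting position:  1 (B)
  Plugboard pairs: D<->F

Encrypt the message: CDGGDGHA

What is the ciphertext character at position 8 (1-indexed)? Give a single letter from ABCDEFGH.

Char 1 ('C'): step: R->4, L=1; C->plug->C->R->A->L->A->refl->B->L'->E->R'->H->plug->H
Char 2 ('D'): step: R->5, L=1; D->plug->F->R->B->L->C->refl->F->L'->C->R'->A->plug->A
Char 3 ('G'): step: R->6, L=1; G->plug->G->R->H->L->H->refl->D->L'->G->R'->A->plug->A
Char 4 ('G'): step: R->7, L=1; G->plug->G->R->A->L->A->refl->B->L'->E->R'->C->plug->C
Char 5 ('D'): step: R->0, L->2 (L advanced); D->plug->F->R->H->L->H->refl->D->L'->E->R'->G->plug->G
Char 6 ('G'): step: R->1, L=2; G->plug->G->R->B->L->E->refl->G->L'->G->R'->E->plug->E
Char 7 ('H'): step: R->2, L=2; H->plug->H->R->B->L->E->refl->G->L'->G->R'->B->plug->B
Char 8 ('A'): step: R->3, L=2; A->plug->A->R->F->L->C->refl->F->L'->C->R'->B->plug->B

B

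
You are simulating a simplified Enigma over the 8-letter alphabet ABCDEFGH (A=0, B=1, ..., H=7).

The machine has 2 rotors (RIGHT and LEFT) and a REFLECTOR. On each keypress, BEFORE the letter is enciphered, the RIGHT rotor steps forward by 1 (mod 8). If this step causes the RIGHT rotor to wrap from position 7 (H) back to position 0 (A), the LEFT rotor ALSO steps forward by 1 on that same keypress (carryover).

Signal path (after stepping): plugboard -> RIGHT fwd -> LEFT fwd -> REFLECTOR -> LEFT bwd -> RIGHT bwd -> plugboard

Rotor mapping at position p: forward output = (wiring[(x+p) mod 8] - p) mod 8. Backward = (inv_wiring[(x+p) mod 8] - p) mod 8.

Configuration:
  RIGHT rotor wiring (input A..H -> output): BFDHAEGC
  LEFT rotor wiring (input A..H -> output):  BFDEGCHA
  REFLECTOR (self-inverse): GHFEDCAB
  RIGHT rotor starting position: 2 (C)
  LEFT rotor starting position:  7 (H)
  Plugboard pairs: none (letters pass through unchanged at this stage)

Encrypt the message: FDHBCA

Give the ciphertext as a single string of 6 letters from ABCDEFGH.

Answer: DHFFAB

Derivation:
Char 1 ('F'): step: R->3, L=7; F->plug->F->R->G->L->D->refl->E->L'->D->R'->D->plug->D
Char 2 ('D'): step: R->4, L=7; D->plug->D->R->G->L->D->refl->E->L'->D->R'->H->plug->H
Char 3 ('H'): step: R->5, L=7; H->plug->H->R->D->L->E->refl->D->L'->G->R'->F->plug->F
Char 4 ('B'): step: R->6, L=7; B->plug->B->R->E->L->F->refl->C->L'->B->R'->F->plug->F
Char 5 ('C'): step: R->7, L=7; C->plug->C->R->G->L->D->refl->E->L'->D->R'->A->plug->A
Char 6 ('A'): step: R->0, L->0 (L advanced); A->plug->A->R->B->L->F->refl->C->L'->F->R'->B->plug->B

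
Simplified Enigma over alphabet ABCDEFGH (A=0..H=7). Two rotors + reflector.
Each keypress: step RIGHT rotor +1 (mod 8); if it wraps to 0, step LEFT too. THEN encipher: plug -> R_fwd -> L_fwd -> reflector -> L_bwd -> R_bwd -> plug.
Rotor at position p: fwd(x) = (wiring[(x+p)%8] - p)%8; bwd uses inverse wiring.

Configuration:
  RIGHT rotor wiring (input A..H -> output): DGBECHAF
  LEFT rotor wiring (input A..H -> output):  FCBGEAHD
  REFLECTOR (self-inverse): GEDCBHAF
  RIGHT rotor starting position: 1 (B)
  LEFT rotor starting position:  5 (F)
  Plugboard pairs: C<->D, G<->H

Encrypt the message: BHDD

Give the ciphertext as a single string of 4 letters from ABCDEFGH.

Answer: FEEE

Derivation:
Char 1 ('B'): step: R->2, L=5; B->plug->B->R->C->L->G->refl->A->L'->D->R'->F->plug->F
Char 2 ('H'): step: R->3, L=5; H->plug->G->R->D->L->A->refl->G->L'->C->R'->E->plug->E
Char 3 ('D'): step: R->4, L=5; D->plug->C->R->E->L->F->refl->H->L'->H->R'->E->plug->E
Char 4 ('D'): step: R->5, L=5; D->plug->C->R->A->L->D->refl->C->L'->B->R'->E->plug->E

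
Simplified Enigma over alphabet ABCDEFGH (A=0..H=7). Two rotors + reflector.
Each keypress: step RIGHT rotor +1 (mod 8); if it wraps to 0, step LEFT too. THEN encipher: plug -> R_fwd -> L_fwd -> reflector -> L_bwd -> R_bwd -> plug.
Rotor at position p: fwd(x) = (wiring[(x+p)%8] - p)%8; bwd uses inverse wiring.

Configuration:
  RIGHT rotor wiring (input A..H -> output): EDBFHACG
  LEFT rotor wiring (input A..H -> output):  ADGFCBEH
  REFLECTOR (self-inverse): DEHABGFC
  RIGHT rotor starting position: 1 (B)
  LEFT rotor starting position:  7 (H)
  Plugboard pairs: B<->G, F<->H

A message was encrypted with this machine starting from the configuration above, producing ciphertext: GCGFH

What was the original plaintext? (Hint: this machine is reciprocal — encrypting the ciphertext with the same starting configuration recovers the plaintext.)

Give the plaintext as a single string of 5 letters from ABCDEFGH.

Char 1 ('G'): step: R->2, L=7; G->plug->B->R->D->L->H->refl->C->L'->G->R'->D->plug->D
Char 2 ('C'): step: R->3, L=7; C->plug->C->R->F->L->D->refl->A->L'->A->R'->G->plug->B
Char 3 ('G'): step: R->4, L=7; G->plug->B->R->E->L->G->refl->F->L'->H->R'->F->plug->H
Char 4 ('F'): step: R->5, L=7; F->plug->H->R->C->L->E->refl->B->L'->B->R'->C->plug->C
Char 5 ('H'): step: R->6, L=7; H->plug->F->R->H->L->F->refl->G->L'->E->R'->A->plug->A

Answer: DBHCA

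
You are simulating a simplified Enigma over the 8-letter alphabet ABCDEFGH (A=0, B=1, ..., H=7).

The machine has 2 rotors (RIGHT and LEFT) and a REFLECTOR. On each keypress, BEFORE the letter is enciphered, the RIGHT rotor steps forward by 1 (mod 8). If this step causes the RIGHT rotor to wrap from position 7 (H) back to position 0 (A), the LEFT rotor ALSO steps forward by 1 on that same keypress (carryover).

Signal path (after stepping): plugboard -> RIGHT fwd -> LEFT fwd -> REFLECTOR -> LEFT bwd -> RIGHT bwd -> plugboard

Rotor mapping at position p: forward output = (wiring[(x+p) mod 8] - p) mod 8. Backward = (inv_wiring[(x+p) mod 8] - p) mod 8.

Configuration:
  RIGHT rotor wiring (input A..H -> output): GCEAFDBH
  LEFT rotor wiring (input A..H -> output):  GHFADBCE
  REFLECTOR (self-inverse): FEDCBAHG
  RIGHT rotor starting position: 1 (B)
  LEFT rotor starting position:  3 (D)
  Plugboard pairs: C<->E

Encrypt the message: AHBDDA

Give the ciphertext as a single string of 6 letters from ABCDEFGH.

Answer: EEEHCC

Derivation:
Char 1 ('A'): step: R->2, L=3; A->plug->A->R->C->L->G->refl->H->L'->D->R'->C->plug->E
Char 2 ('H'): step: R->3, L=3; H->plug->H->R->B->L->A->refl->F->L'->A->R'->C->plug->E
Char 3 ('B'): step: R->4, L=3; B->plug->B->R->H->L->C->refl->D->L'->F->R'->C->plug->E
Char 4 ('D'): step: R->5, L=3; D->plug->D->R->B->L->A->refl->F->L'->A->R'->H->plug->H
Char 5 ('D'): step: R->6, L=3; D->plug->D->R->E->L->B->refl->E->L'->G->R'->E->plug->C
Char 6 ('A'): step: R->7, L=3; A->plug->A->R->A->L->F->refl->A->L'->B->R'->E->plug->C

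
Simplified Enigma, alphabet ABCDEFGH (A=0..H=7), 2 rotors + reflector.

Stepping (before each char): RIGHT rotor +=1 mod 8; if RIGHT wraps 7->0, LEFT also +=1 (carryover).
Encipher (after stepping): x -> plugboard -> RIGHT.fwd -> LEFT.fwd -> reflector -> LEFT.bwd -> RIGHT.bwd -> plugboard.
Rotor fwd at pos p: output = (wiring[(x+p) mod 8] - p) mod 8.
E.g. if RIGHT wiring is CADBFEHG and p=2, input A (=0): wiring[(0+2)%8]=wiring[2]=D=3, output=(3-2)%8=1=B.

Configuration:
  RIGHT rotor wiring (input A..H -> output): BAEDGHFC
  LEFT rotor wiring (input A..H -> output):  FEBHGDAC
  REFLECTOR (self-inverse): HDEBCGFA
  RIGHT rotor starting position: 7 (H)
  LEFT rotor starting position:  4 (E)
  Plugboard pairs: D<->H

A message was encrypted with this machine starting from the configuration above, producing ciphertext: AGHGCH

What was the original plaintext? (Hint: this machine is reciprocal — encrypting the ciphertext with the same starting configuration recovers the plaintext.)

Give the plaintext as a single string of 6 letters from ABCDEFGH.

Answer: FADFDE

Derivation:
Char 1 ('A'): step: R->0, L->5 (L advanced); A->plug->A->R->B->L->D->refl->B->L'->H->R'->F->plug->F
Char 2 ('G'): step: R->1, L=5; G->plug->G->R->B->L->D->refl->B->L'->H->R'->A->plug->A
Char 3 ('H'): step: R->2, L=5; H->plug->D->R->F->L->E->refl->C->L'->G->R'->H->plug->D
Char 4 ('G'): step: R->3, L=5; G->plug->G->R->F->L->E->refl->C->L'->G->R'->F->plug->F
Char 5 ('C'): step: R->4, L=5; C->plug->C->R->B->L->D->refl->B->L'->H->R'->H->plug->D
Char 6 ('H'): step: R->5, L=5; H->plug->D->R->E->L->H->refl->A->L'->D->R'->E->plug->E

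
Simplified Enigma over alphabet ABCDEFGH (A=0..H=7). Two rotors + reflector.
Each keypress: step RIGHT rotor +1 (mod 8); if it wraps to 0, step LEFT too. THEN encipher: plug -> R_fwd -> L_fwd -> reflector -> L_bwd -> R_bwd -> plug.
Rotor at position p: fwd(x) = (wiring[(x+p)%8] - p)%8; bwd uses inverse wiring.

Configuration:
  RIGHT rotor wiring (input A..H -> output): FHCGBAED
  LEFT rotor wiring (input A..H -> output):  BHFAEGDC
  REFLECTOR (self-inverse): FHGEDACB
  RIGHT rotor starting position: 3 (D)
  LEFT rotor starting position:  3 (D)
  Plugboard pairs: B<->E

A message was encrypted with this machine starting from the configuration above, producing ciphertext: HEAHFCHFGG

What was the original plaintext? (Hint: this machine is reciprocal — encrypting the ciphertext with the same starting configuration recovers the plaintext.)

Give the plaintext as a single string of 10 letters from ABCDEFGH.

Char 1 ('H'): step: R->4, L=3; H->plug->H->R->C->L->D->refl->E->L'->G->R'->G->plug->G
Char 2 ('E'): step: R->5, L=3; E->plug->B->R->H->L->C->refl->G->L'->F->R'->F->plug->F
Char 3 ('A'): step: R->6, L=3; A->plug->A->R->G->L->E->refl->D->L'->C->R'->H->plug->H
Char 4 ('H'): step: R->7, L=3; H->plug->H->R->F->L->G->refl->C->L'->H->R'->E->plug->B
Char 5 ('F'): step: R->0, L->4 (L advanced); F->plug->F->R->A->L->A->refl->F->L'->E->R'->G->plug->G
Char 6 ('C'): step: R->1, L=4; C->plug->C->R->F->L->D->refl->E->L'->H->R'->E->plug->B
Char 7 ('H'): step: R->2, L=4; H->plug->H->R->F->L->D->refl->E->L'->H->R'->C->plug->C
Char 8 ('F'): step: R->3, L=4; F->plug->F->R->C->L->H->refl->B->L'->G->R'->B->plug->E
Char 9 ('G'): step: R->4, L=4; G->plug->G->R->G->L->B->refl->H->L'->C->R'->H->plug->H
Char 10 ('G'): step: R->5, L=4; G->plug->G->R->B->L->C->refl->G->L'->D->R'->A->plug->A

Answer: GFHBGBCEHA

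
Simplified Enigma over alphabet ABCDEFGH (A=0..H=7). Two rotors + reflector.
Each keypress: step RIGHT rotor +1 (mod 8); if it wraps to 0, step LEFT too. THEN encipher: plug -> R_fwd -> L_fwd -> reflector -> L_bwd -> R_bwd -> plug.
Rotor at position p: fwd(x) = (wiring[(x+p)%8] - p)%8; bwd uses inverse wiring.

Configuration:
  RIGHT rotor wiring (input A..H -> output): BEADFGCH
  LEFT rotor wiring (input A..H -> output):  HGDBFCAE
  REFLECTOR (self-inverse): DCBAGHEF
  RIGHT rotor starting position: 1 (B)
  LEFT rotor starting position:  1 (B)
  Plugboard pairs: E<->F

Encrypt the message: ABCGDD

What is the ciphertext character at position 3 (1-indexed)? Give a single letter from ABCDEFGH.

Char 1 ('A'): step: R->2, L=1; A->plug->A->R->G->L->D->refl->A->L'->C->R'->H->plug->H
Char 2 ('B'): step: R->3, L=1; B->plug->B->R->C->L->A->refl->D->L'->G->R'->F->plug->E
Char 3 ('C'): step: R->4, L=1; C->plug->C->R->G->L->D->refl->A->L'->C->R'->B->plug->B

B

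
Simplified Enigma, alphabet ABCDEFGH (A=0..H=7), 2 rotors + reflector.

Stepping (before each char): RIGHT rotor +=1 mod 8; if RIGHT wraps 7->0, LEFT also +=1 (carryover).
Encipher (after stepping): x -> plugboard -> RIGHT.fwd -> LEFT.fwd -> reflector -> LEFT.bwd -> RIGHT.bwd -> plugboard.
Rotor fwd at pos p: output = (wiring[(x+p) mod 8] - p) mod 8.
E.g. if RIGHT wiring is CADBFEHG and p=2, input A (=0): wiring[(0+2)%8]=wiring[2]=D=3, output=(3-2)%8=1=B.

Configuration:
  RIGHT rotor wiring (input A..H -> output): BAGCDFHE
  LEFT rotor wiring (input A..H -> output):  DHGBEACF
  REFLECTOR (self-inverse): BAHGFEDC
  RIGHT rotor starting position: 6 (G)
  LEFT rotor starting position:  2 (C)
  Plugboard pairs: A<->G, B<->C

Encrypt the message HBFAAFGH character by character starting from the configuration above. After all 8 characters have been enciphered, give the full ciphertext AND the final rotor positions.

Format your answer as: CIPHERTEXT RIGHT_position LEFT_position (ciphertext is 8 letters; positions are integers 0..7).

Char 1 ('H'): step: R->7, L=2; H->plug->H->R->A->L->E->refl->F->L'->H->R'->D->plug->D
Char 2 ('B'): step: R->0, L->3 (L advanced); B->plug->C->R->G->L->E->refl->F->L'->C->R'->D->plug->D
Char 3 ('F'): step: R->1, L=3; F->plug->F->R->G->L->E->refl->F->L'->C->R'->D->plug->D
Char 4 ('A'): step: R->2, L=3; A->plug->G->R->H->L->D->refl->G->L'->A->R'->B->plug->C
Char 5 ('A'): step: R->3, L=3; A->plug->G->R->F->L->A->refl->B->L'->B->R'->E->plug->E
Char 6 ('F'): step: R->4, L=3; F->plug->F->R->E->L->C->refl->H->L'->D->R'->C->plug->B
Char 7 ('G'): step: R->5, L=3; G->plug->A->R->A->L->G->refl->D->L'->H->R'->C->plug->B
Char 8 ('H'): step: R->6, L=3; H->plug->H->R->H->L->D->refl->G->L'->A->R'->E->plug->E
Final: ciphertext=DDDCEBBE, RIGHT=6, LEFT=3

Answer: DDDCEBBE 6 3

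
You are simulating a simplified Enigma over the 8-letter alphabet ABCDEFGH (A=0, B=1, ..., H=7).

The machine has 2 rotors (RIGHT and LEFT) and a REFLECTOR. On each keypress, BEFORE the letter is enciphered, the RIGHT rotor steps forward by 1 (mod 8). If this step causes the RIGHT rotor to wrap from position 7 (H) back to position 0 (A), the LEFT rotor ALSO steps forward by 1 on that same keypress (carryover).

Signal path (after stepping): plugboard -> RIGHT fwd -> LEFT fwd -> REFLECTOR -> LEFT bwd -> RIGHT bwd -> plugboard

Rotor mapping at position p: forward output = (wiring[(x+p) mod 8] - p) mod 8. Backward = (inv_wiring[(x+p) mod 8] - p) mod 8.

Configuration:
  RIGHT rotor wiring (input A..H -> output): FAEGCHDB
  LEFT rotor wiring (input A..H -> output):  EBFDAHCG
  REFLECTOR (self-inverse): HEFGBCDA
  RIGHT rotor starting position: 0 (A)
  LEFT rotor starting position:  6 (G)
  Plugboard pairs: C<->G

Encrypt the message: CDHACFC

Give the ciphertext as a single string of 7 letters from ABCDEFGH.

Answer: AHGDGGE

Derivation:
Char 1 ('C'): step: R->1, L=6; C->plug->G->R->A->L->E->refl->B->L'->H->R'->A->plug->A
Char 2 ('D'): step: R->2, L=6; D->plug->D->R->F->L->F->refl->C->L'->G->R'->H->plug->H
Char 3 ('H'): step: R->3, L=6; H->plug->H->R->B->L->A->refl->H->L'->E->R'->C->plug->G
Char 4 ('A'): step: R->4, L=6; A->plug->A->R->G->L->C->refl->F->L'->F->R'->D->plug->D
Char 5 ('C'): step: R->5, L=6; C->plug->G->R->B->L->A->refl->H->L'->E->R'->C->plug->G
Char 6 ('F'): step: R->6, L=6; F->plug->F->R->A->L->E->refl->B->L'->H->R'->C->plug->G
Char 7 ('C'): step: R->7, L=6; C->plug->G->R->A->L->E->refl->B->L'->H->R'->E->plug->E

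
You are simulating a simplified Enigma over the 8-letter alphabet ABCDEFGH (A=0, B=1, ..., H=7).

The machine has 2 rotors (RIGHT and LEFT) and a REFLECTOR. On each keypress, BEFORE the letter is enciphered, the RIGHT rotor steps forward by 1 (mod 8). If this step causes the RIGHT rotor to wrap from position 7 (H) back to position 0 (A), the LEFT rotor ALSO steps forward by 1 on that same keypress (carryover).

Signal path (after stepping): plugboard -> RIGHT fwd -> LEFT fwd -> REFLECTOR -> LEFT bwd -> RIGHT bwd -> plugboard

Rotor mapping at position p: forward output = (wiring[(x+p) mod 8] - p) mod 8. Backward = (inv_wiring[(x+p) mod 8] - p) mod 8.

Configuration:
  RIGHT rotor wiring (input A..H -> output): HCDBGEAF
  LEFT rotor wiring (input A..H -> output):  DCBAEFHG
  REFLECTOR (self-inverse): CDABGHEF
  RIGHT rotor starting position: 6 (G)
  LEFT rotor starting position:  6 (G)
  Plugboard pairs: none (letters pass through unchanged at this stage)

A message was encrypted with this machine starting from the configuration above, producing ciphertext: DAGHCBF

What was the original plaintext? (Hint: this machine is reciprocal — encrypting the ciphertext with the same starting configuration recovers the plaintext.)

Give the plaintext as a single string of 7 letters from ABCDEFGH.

Answer: BCBGAHH

Derivation:
Char 1 ('D'): step: R->7, L=6; D->plug->D->R->E->L->D->refl->B->L'->A->R'->B->plug->B
Char 2 ('A'): step: R->0, L->7 (L advanced); A->plug->A->R->H->L->A->refl->C->L'->D->R'->C->plug->C
Char 3 ('G'): step: R->1, L=7; G->plug->G->R->E->L->B->refl->D->L'->C->R'->B->plug->B
Char 4 ('H'): step: R->2, L=7; H->plug->H->R->A->L->H->refl->F->L'->F->R'->G->plug->G
Char 5 ('C'): step: R->3, L=7; C->plug->C->R->B->L->E->refl->G->L'->G->R'->A->plug->A
Char 6 ('B'): step: R->4, L=7; B->plug->B->R->A->L->H->refl->F->L'->F->R'->H->plug->H
Char 7 ('F'): step: R->5, L=7; F->plug->F->R->G->L->G->refl->E->L'->B->R'->H->plug->H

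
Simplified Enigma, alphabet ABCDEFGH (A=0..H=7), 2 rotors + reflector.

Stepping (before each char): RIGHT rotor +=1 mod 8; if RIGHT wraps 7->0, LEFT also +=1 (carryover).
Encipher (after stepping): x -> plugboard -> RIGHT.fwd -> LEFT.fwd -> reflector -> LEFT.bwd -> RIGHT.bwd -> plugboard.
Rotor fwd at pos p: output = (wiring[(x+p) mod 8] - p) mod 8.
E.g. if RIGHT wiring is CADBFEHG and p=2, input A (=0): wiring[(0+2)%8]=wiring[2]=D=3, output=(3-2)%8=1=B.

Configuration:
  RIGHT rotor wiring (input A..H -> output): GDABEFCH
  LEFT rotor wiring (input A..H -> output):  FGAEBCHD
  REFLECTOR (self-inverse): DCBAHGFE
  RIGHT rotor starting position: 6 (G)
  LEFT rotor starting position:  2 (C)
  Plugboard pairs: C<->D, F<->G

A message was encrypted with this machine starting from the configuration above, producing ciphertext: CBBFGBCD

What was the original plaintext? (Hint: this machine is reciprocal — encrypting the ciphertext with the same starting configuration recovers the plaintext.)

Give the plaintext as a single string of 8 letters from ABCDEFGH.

Answer: GFGADGHC

Derivation:
Char 1 ('C'): step: R->7, L=2; C->plug->D->R->B->L->C->refl->B->L'->F->R'->F->plug->G
Char 2 ('B'): step: R->0, L->3 (L advanced); B->plug->B->R->D->L->E->refl->H->L'->C->R'->G->plug->F
Char 3 ('B'): step: R->1, L=3; B->plug->B->R->H->L->F->refl->G->L'->B->R'->F->plug->G
Char 4 ('F'): step: R->2, L=3; F->plug->G->R->E->L->A->refl->D->L'->G->R'->A->plug->A
Char 5 ('G'): step: R->3, L=3; G->plug->F->R->D->L->E->refl->H->L'->C->R'->C->plug->D
Char 6 ('B'): step: R->4, L=3; B->plug->B->R->B->L->G->refl->F->L'->H->R'->F->plug->G
Char 7 ('C'): step: R->5, L=3; C->plug->D->R->B->L->G->refl->F->L'->H->R'->H->plug->H
Char 8 ('D'): step: R->6, L=3; D->plug->C->R->A->L->B->refl->C->L'->F->R'->D->plug->C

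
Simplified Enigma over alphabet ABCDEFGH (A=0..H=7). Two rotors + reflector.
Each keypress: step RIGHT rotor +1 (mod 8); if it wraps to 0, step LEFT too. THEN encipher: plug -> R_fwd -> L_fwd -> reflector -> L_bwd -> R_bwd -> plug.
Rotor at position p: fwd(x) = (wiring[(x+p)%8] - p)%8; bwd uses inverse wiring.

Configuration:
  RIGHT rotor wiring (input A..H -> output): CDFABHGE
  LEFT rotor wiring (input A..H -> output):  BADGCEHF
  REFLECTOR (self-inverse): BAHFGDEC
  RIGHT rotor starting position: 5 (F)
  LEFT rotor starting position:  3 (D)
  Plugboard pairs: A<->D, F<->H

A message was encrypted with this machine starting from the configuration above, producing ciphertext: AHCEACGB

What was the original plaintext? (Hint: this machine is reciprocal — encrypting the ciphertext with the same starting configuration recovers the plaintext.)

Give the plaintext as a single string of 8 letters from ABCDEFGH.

Answer: GFACGFBG

Derivation:
Char 1 ('A'): step: R->6, L=3; A->plug->D->R->F->L->G->refl->E->L'->D->R'->G->plug->G
Char 2 ('H'): step: R->7, L=3; H->plug->F->R->C->L->B->refl->A->L'->H->R'->H->plug->F
Char 3 ('C'): step: R->0, L->4 (L advanced); C->plug->C->R->F->L->E->refl->G->L'->A->R'->D->plug->A
Char 4 ('E'): step: R->1, L=4; E->plug->E->R->G->L->H->refl->C->L'->H->R'->C->plug->C
Char 5 ('A'): step: R->2, L=4; A->plug->D->R->F->L->E->refl->G->L'->A->R'->G->plug->G
Char 6 ('C'): step: R->3, L=4; C->plug->C->R->E->L->F->refl->D->L'->C->R'->H->plug->F
Char 7 ('G'): step: R->4, L=4; G->plug->G->R->B->L->A->refl->B->L'->D->R'->B->plug->B
Char 8 ('B'): step: R->5, L=4; B->plug->B->R->B->L->A->refl->B->L'->D->R'->G->plug->G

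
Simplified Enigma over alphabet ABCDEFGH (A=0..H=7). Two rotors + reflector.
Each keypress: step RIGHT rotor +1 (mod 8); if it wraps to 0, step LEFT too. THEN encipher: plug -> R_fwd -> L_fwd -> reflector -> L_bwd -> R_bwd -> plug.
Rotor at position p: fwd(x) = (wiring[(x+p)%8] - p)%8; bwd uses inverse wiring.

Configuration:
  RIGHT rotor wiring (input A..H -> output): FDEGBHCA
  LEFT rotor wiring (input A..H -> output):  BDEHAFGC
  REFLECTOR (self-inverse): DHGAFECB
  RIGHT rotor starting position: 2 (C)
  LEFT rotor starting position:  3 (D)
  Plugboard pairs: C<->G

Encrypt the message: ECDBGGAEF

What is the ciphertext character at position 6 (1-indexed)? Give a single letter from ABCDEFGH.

Char 1 ('E'): step: R->3, L=3; E->plug->E->R->F->L->G->refl->C->L'->C->R'->F->plug->F
Char 2 ('C'): step: R->4, L=3; C->plug->G->R->A->L->E->refl->F->L'->B->R'->E->plug->E
Char 3 ('D'): step: R->5, L=3; D->plug->D->R->A->L->E->refl->F->L'->B->R'->G->plug->C
Char 4 ('B'): step: R->6, L=3; B->plug->B->R->C->L->C->refl->G->L'->F->R'->D->plug->D
Char 5 ('G'): step: R->7, L=3; G->plug->C->R->E->L->H->refl->B->L'->H->R'->E->plug->E
Char 6 ('G'): step: R->0, L->4 (L advanced); G->plug->C->R->E->L->F->refl->E->L'->A->R'->H->plug->H

H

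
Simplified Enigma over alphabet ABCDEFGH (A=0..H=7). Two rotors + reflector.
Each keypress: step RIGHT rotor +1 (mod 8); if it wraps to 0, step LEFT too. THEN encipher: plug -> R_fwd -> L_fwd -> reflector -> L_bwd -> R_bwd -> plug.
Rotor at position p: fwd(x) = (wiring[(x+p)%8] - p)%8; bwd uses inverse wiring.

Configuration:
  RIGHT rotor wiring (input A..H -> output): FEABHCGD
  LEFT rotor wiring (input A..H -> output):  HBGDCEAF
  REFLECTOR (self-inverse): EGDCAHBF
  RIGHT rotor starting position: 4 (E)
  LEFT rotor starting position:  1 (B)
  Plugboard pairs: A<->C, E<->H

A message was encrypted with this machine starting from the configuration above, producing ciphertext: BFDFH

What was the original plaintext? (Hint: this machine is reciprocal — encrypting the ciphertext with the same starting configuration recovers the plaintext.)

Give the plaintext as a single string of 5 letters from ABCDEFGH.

Answer: CAAAE

Derivation:
Char 1 ('B'): step: R->5, L=1; B->plug->B->R->B->L->F->refl->H->L'->F->R'->A->plug->C
Char 2 ('F'): step: R->6, L=1; F->plug->F->R->D->L->B->refl->G->L'->H->R'->C->plug->A
Char 3 ('D'): step: R->7, L=1; D->plug->D->R->B->L->F->refl->H->L'->F->R'->C->plug->A
Char 4 ('F'): step: R->0, L->2 (L advanced); F->plug->F->R->C->L->A->refl->E->L'->A->R'->C->plug->A
Char 5 ('H'): step: R->1, L=2; H->plug->E->R->B->L->B->refl->G->L'->E->R'->H->plug->E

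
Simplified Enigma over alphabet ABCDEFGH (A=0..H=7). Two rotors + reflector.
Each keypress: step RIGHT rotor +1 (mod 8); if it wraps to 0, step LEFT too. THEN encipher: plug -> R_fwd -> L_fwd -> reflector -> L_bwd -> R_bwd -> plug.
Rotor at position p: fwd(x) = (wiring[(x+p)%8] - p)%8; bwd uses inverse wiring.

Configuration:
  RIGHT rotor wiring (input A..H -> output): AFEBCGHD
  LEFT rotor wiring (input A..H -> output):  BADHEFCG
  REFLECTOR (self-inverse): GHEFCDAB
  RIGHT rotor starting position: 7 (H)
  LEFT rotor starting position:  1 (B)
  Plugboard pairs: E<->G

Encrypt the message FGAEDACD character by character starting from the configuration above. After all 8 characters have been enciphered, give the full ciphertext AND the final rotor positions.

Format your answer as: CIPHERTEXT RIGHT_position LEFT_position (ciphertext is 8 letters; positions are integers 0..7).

Answer: AEGFGDBG 7 2

Derivation:
Char 1 ('F'): step: R->0, L->2 (L advanced); F->plug->F->R->G->L->H->refl->B->L'->A->R'->A->plug->A
Char 2 ('G'): step: R->1, L=2; G->plug->E->R->F->L->E->refl->C->L'->C->R'->G->plug->E
Char 3 ('A'): step: R->2, L=2; A->plug->A->R->C->L->C->refl->E->L'->F->R'->E->plug->G
Char 4 ('E'): step: R->3, L=2; E->plug->G->R->C->L->C->refl->E->L'->F->R'->F->plug->F
Char 5 ('D'): step: R->4, L=2; D->plug->D->R->H->L->G->refl->A->L'->E->R'->E->plug->G
Char 6 ('A'): step: R->5, L=2; A->plug->A->R->B->L->F->refl->D->L'->D->R'->D->plug->D
Char 7 ('C'): step: R->6, L=2; C->plug->C->R->C->L->C->refl->E->L'->F->R'->B->plug->B
Char 8 ('D'): step: R->7, L=2; D->plug->D->R->F->L->E->refl->C->L'->C->R'->E->plug->G
Final: ciphertext=AEGFGDBG, RIGHT=7, LEFT=2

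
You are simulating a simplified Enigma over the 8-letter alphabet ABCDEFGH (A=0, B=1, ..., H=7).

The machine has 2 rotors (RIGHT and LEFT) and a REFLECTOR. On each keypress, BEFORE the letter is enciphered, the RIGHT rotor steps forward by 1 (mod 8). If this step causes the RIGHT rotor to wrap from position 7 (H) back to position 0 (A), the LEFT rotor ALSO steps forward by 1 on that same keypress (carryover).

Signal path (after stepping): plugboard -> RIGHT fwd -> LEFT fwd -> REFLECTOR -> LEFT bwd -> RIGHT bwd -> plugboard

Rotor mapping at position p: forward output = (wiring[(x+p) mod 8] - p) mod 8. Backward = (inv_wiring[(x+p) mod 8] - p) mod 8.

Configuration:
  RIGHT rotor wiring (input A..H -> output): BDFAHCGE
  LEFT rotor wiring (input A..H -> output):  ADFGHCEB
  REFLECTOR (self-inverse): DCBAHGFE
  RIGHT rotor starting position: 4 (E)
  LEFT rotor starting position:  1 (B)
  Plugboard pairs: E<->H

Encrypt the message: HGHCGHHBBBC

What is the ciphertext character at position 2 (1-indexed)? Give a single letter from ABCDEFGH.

Char 1 ('H'): step: R->5, L=1; H->plug->E->R->G->L->A->refl->D->L'->F->R'->A->plug->A
Char 2 ('G'): step: R->6, L=1; G->plug->G->R->B->L->E->refl->H->L'->H->R'->E->plug->H

H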